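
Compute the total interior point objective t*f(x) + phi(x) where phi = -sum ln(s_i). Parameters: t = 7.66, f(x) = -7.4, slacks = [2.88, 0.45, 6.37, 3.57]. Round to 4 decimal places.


Step 1: Compute log-barrier.
ln values: [1.0578, -0.7985, 1.8516, 1.2726]
phi = -(1.0578 - 0.7985 + 1.8516 + 1.2726) = -3.3834
Step 2: Compute augmented objective.
t*f(x) = 7.66*-7.4 = -56.684
Total = -56.684 - 3.3834 = -60.0674


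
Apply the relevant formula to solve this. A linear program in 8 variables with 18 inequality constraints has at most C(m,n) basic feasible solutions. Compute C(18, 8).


Each vertex corresponds to some choice of n active constraints out of m, so the number of vertices is at most C(m, n) = m! / (n!(m-n)!).
m = 18, n = 8
Numerator: 18 * 17 * 16 * 15 * 14 * 13 * 12 * 11
Denominator: 8! = 40320
C(18, 8) = 43758


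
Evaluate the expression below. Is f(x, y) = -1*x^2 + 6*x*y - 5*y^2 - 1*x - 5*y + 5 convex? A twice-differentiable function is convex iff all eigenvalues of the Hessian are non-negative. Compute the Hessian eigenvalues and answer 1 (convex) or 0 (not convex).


The Hessian of f(x,y) = -1*x^2 + 6*x*y - 5*y^2 - 1*x - 5*y + 5 is:
H = [[-2, 6], [6, -10]]
Trace = -2 - 10 = -12
Determinant = -2*-10 - (6)^2 = -16
Discriminant = (-12)^2 - 4*-16 = 208.0
Eigenvalues: lambda_1 = -13.2111, lambda_2 = 1.2111
The function is not convex.

0


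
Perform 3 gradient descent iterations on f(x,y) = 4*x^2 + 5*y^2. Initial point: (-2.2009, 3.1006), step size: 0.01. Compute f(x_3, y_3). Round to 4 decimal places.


Gradient descent on f(x,y) = 4*x^2 + 5*y^2.
Starting point: (-2.2009, 3.1006), alpha = 0.01
Step 1: grad_x = 2*4*-2.2009 = -17.6072, grad_y = 2*5*3.1006 = 31.006
  x_1 = -2.2009 - 0.01*-17.6072 = -2.0248
  y_1 = 3.1006 - 0.01*31.006 = 2.7905
Step 2: grad_x = 2*4*-2.0248 = -16.1986, grad_y = 2*5*2.7905 = 27.9054
  x_2 = -2.0248 - 0.01*-16.1986 = -1.8628
  y_2 = 2.7905 - 0.01*27.9054 = 2.5115
Step 3: grad_x = 2*4*-1.8628 = -14.9027, grad_y = 2*5*2.5115 = 25.1149
  x_3 = -1.8628 - 0.01*-14.9027 = -1.7138
  y_3 = 2.5115 - 0.01*25.1149 = 2.2603
f(-1.7138, 2.2603) = 4*(-1.7138)^2 + 5*2.2603^2 = 37.2943


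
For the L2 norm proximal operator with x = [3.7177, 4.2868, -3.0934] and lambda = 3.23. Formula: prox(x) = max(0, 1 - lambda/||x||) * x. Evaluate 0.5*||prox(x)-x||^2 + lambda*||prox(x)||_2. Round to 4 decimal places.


Step 1: Compute ||x||.
||x|| = 6.4627
Step 2: Compute scaling factor.
scale = max(0, 1 - 3.23/6.4627) = 0.5002
Step 3: prox(x) = [1.8596, 2.1443, -1.5474]
||prox(x)|| = 3.2327
Step 4: Proximal objective.
0.5*||prox-x||^2 = 5.2165
lambda*||prox|| = 10.4416
Total = 15.6582


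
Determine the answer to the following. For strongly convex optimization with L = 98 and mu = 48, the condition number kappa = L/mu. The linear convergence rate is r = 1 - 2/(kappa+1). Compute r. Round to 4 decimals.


Step 1: Compute the condition number.
kappa = L/mu = 98/48 = 2.0417
Step 2: Compute the convergence rate.
r = 1 - 2/(kappa + 1) = 1 - 2*mu/(L + mu) = (L - mu)/(L + mu) = 50/146 = 0.3425


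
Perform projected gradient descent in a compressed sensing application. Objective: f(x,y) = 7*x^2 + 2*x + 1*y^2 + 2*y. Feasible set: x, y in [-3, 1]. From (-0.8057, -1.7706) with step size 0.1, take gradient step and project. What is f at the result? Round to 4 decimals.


Step 1: Compute gradient at (-0.8057, -1.7706).
grad_x = 2*7*-0.8057 + 2 = -9.2798
grad_y = 2*1*-1.7706 + 2 = -1.5412
Step 2: Gradient step.
x_raw = -0.8057 - 0.1*-9.2798 = 0.1223
y_raw = -1.7706 - 0.1*-1.5412 = -1.6165
Step 3: Project onto [-3, 1].
x_proj = clip(0.1223) = 0.1223
y_proj = clip(-1.6165) = -1.6165
Step 4: Evaluate f.
f(0.1223, -1.6165) = -0.2707


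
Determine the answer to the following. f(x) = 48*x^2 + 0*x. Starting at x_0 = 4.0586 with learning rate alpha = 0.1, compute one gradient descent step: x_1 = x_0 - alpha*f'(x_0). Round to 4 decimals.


We compute the gradient at x_0 and apply the update.
f'(x) = 96*x + 0
f'(4.0586) = 96*4.0586 + 0 = 389.6256
x_1 = 4.0586 - 0.1*389.6256 = -34.904


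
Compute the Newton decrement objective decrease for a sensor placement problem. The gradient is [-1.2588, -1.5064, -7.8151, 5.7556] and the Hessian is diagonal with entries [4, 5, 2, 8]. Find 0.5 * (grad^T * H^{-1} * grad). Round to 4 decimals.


Step 1: H is diagonal, so H^(-1) * g = [-0.3147, -0.3013, -3.9076, 0.7195].
Step 2: g^T H^(-1) g = sum_i g_i^2 / H_ii
  = (-1.2588)^2/4 + (-1.5064)^2/5 + (-7.8151)^2/2 + (5.7556)^2/8
  = 0.3961 + 0.4538 + 30.5379 + 4.1409 = 35.5288
Step 3: Objective decrease = 0.5 * g^T H^(-1) g = 17.7644


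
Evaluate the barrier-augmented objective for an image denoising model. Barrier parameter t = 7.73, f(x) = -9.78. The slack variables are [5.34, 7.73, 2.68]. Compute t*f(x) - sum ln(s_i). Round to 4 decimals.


Step 1: Compute log-barrier.
ln values: [1.6752, 2.0451, 0.9858]
phi = -(1.6752 + 2.0451 + 0.9858) = -4.7062
Step 2: Compute augmented objective.
t*f(x) = 7.73*-9.78 = -75.5994
Total = -75.5994 - 4.7062 = -80.3056


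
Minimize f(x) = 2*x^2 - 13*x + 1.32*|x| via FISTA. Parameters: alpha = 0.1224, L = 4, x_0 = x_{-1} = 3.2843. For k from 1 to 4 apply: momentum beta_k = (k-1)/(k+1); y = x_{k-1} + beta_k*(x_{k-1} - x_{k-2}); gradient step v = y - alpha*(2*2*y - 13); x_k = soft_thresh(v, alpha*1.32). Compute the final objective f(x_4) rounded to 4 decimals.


FISTA on f(x) = 2*x^2 - 13*x + 1.32*|x|
L = 4, alpha = 0.1224
Iteration 1: beta = 0.0, y = 3.2843 + 0.0*(3.2843 - 3.2843) = 3.2843
  grad(y) = 0.1372, v = y - alpha*grad = 3.2675
  prox(v) = soft_thresh(3.2675, 0.1616) = 3.1059
Iteration 2: beta = 0.3333, y = 3.1059 + 0.3333*(3.1059 - 3.2843) = 3.0465
  grad(y) = -0.8141, v = y - alpha*grad = 3.1461
  prox(v) = soft_thresh(3.1461, 0.1616) = 2.9846
Iteration 3: beta = 0.5, y = 2.9846 + 0.5*(2.9846 - 3.1059) = 2.9239
  grad(y) = -1.3045, v = y - alpha*grad = 3.0835
  prox(v) = soft_thresh(3.0835, 0.1616) = 2.922
Iteration 4: beta = 0.6, y = 2.922 + 0.6*(2.922 - 2.9846) = 2.8844
  grad(y) = -1.4623, v = y - alpha*grad = 3.0634
  prox(v) = soft_thresh(3.0634, 0.1616) = 2.9018
f(x_4) = 2*2.9018^2 - 13*2.9018 + 1.32*|2.9018| = -17.0521


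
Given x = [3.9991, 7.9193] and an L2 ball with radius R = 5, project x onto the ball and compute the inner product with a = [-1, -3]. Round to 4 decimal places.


Step 1: Compute ||x|| (intermediates to 6 decimals).
||x|| = sqrt(3.9991^2 + 7.9193^2) = 8.871759
Step 2: Project.
Since ||x|| > R, scale = R/||x|| = 5/8.871759 = 0.563586, proj(x) = scale * x
proj(x) = [2.253837, 4.463207]
Step 3: Dot product.
a^T * proj(x) = -1*2.253837 - 3*4.463207 = -15.6435


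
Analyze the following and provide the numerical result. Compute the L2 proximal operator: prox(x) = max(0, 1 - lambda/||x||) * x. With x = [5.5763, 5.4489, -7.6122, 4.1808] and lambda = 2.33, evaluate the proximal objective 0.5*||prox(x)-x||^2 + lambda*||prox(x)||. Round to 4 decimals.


Step 1: Compute ||x||.
||x|| = 11.6709
Step 2: Compute scaling factor.
scale = max(0, 1 - 2.33/11.6709) = 0.8004
Step 3: prox(x) = [4.463, 4.3611, -6.0925, 3.3461]
||prox(x)|| = 9.3409
Step 4: Proximal objective.
0.5*||prox-x||^2 = 2.7145
lambda*||prox|| = 21.7643
Total = 24.4788


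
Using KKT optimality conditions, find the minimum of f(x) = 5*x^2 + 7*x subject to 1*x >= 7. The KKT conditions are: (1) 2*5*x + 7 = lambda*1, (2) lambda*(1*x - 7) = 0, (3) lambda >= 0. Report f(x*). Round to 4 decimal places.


Step 1: Try lambda = 0 (constraint inactive).
x_unc = -7/(2*5) = -0.7
Check: 1*-0.7 = -0.7 < 7 -- violated!
Step 2: Constraint must be active: 1*x = 7
x* = 7/1 = 7.0
lambda = (2*5*7.0 + 7)/1 = 77.0
Step 3: Compute optimal value.
f(x*) = 5*7.0^2 + 7*7.0 = 294.0


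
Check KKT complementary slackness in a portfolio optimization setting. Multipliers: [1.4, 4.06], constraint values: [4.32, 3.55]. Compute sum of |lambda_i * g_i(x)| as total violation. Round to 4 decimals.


KKT complementary slackness check:
lambda_1 * g_1 = 1.4 * 4.32 = 6.048
lambda_2 * g_2 = 4.06 * 3.55 = 14.413
Total violation = 6.048 + 14.413 = 20.461


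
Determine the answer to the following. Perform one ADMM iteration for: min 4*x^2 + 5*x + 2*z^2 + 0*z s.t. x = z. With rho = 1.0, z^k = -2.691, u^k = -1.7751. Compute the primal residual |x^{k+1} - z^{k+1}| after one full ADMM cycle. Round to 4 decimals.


ADMM iteration with rho = 1.0, z^k = -2.691, u^k = -1.7751
Step 1: x-update.
Minimize 4*x^2 + 5*x + (1.0/2)*(x + 2.691 - 1.7751)^2
FOC: (2*4 + 1.0)*x = -5 + 1.0*(-2.691 + 1.7751)
x^{k+1} = -0.6573
Step 2: z-update.
Minimize 2*z^2 + 0*z + (1.0/2)*(-0.6573 - z - 1.7751)^2
FOC: (2*2 + 1.0)*z = 0 + 1.0*(-0.6573 - 1.7751)
z^{k+1} = -0.4865
Step 3: u-update.
u^{k+1} = -1.7751 - 0.6573 + 0.4865 = -1.9459
Step 4: Primal residual = |-0.6573 + 0.4865| = 0.1708


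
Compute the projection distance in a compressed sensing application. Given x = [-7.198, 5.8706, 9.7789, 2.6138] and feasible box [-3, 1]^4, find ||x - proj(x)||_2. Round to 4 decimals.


Project each component onto [-3, 1].
clip(-7.198) = -3.0, clip(5.8706) = 1.0, clip(9.7789) = 1.0, clip(2.6138) = 1.0
Projection = [-3.0, 1.0, 1.0, 1.0]
Squared diffs: [17.6232, 23.7227, 77.0691, 2.6044]
Distance = sqrt(121.0194) = 11.0009


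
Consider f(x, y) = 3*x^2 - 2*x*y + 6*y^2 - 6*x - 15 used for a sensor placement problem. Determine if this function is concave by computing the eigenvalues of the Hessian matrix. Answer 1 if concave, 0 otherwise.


The Hessian of f(x,y) = 3*x^2 - 2*x*y + 6*y^2 - 6*x - 15 is:
H = [[6, -2], [-2, 12]]
Trace = 6 + 12 = 18
Determinant = 6*12 - (-2)^2 = 68
Discriminant = (18)^2 - 4*68 = 52.0
Eigenvalues: lambda_1 = 5.3944, lambda_2 = 12.6056
The function is not concave.

0


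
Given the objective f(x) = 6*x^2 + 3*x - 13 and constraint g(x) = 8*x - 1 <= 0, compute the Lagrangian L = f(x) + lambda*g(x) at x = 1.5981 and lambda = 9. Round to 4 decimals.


Step 1: Evaluate f(x).
f(1.5981) = 6*1.5981^2 + 3*1.5981 - 13 = 7.1178
Step 2: Evaluate g(x).
g(1.5981) = 8*1.5981 - 1 = 11.7848
Step 3: Compute Lagrangian.
L = 7.1178 + 9*11.7848 = 113.181


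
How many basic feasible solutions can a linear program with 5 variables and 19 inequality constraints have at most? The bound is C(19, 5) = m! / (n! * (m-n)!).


Each vertex corresponds to some choice of n active constraints out of m, so the number of vertices is at most C(m, n) = m! / (n!(m-n)!).
m = 19, n = 5
Numerator: 19 * 18 * 17 * 16 * 15
Denominator: 5! = 120
C(19, 5) = 11628


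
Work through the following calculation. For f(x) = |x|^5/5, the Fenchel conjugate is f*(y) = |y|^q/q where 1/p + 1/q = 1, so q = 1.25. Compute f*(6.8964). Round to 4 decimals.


The conjugate exponent q satisfies 1/p + 1/q = 1.
p = 5, so q = 5/(5 - 1) = 1.25
|y|^q = 6.8964^1.25 = 11.1758
f*(6.8964) = 11.1758 / 1.25 = 8.9406


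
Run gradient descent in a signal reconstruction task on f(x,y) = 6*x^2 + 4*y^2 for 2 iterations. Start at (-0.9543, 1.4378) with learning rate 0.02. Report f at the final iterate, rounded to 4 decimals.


Gradient descent on f(x,y) = 6*x^2 + 4*y^2.
Starting point: (-0.9543, 1.4378), alpha = 0.02
Step 1: grad_x = 2*6*-0.9543 = -11.4516, grad_y = 2*4*1.4378 = 11.5024
  x_1 = -0.9543 - 0.02*-11.4516 = -0.7253
  y_1 = 1.4378 - 0.02*11.5024 = 1.2078
Step 2: grad_x = 2*6*-0.7253 = -8.7032, grad_y = 2*4*1.2078 = 9.662
  x_2 = -0.7253 - 0.02*-8.7032 = -0.5512
  y_2 = 1.2078 - 0.02*9.662 = 1.0145
f(-0.5512, 1.0145) = 6*(-0.5512)^2 + 4*1.0145^2 = 5.9399


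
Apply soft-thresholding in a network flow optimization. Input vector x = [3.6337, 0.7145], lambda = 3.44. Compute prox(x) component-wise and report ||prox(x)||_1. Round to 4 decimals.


Soft-thresholding with lambda = 3.44:
prox(3.6337) = sign(3.6337)*max(|3.6337| - 3.44, 0) = 0.1937
prox(0.7145) = sign(0.7145)*max(|0.7145| - 3.44, 0) = 0.0
prox(x) = [0.1937, 0.0]
||prox(x)||_1 = 0.1937 + 0.0 = 0.1937


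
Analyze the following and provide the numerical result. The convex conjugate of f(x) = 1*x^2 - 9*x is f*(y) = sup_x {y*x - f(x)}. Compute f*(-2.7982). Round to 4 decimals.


f*(y) = sup_x {y*x - a*x^2 - b*x} = sup_x {(y-b)*x - a*x^2}
FOC: (y - b) - 2a*x = 0 => x* = (y - b)/(2a)
x* = (-2.7982 + 9)/(2*1) = 3.1009
f*(-2.7982) = (y-b)^2/(4a) = (-2.7982 + 9)^2/(4*1)
= 38.4623/4 = 9.6156


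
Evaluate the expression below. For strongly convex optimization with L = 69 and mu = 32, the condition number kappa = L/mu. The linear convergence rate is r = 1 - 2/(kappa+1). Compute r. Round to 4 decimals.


Step 1: Compute the condition number.
kappa = L/mu = 69/32 = 2.1563
Step 2: Compute the convergence rate.
r = 1 - 2/(kappa + 1) = 1 - 2*mu/(L + mu) = (L - mu)/(L + mu) = 37/101 = 0.3663


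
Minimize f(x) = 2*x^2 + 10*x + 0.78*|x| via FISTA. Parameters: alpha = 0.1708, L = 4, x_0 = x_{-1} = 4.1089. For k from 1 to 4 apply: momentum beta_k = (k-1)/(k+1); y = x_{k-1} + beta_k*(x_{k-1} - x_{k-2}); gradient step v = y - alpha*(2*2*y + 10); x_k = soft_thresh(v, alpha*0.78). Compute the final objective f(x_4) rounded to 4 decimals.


FISTA on f(x) = 2*x^2 + 10*x + 0.78*|x|
L = 4, alpha = 0.1708
Iteration 1: beta = 0.0, y = 4.1089 + 0.0*(4.1089 - 4.1089) = 4.1089
  grad(y) = 26.4356, v = y - alpha*grad = -0.4063
  prox(v) = soft_thresh(-0.4063, 0.1332) = -0.2731
Iteration 2: beta = 0.3333, y = -0.2731 + 0.3333*(-0.2731 - 4.1089) = -1.7337
  grad(y) = 3.0651, v = y - alpha*grad = -2.2572
  prox(v) = soft_thresh(-2.2572, 0.1332) = -2.124
Iteration 3: beta = 0.5, y = -2.124 + 0.5*(-2.124 + 0.2731) = -3.0495
  grad(y) = -2.198, v = y - alpha*grad = -2.6741
  prox(v) = soft_thresh(-2.6741, 0.1332) = -2.5409
Iteration 4: beta = 0.6, y = -2.5409 + 0.6*(-2.5409 + 2.124) = -2.791
  grad(y) = -1.1638, v = y - alpha*grad = -2.5922
  prox(v) = soft_thresh(-2.5922, 0.1332) = -2.459
f(x_4) = 2*(-2.459)^2 + 10*(-2.459) + 0.78*|-2.459| = -10.5786


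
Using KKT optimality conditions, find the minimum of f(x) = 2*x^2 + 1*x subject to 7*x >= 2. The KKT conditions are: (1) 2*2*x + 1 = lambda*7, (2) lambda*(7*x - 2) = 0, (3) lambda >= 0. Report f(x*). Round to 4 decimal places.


Step 1: Try lambda = 0 (constraint inactive).
x_unc = -1/(2*2) = -0.25
Check: 7*-0.25 = -1.75 < 2 -- violated!
Step 2: Constraint must be active: 7*x = 2
x* = 2/7 = 0.2857 (rounded; the exact value 2/7 is used below)
lambda = (2*2*(2/7) + 1)/7 = 0.3061
Step 3: Compute optimal value.
f(x*) = 2*(2/7)^2 + 1*(2/7) = 0.449


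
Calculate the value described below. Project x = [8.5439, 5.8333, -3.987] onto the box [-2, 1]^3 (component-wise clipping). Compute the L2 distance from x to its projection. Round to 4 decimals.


Project each component onto [-2, 1].
clip(8.5439) = 1.0, clip(5.8333) = 1.0, clip(-3.987) = -2.0
Projection = [1.0, 1.0, -2.0]
Squared diffs: [56.9104, 23.3608, 3.9482]
Distance = sqrt(84.2194) = 9.1771


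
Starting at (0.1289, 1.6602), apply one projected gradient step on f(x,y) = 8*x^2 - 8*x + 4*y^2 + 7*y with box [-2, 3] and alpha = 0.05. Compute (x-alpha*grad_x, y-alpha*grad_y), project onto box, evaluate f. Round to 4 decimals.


Step 1: Compute gradient at (0.1289, 1.6602).
grad_x = 2*8*0.1289 - 8 = -5.9376
grad_y = 2*4*1.6602 + 7 = 20.2816
Step 2: Gradient step.
x_raw = 0.1289 - 0.05*-5.9376 = 0.4258
y_raw = 1.6602 - 0.05*20.2816 = 0.6461
Step 3: Project onto [-2, 3].
x_proj = clip(0.4258) = 0.4258
y_proj = clip(0.6461) = 0.6461
Step 4: Evaluate f.
f(0.4258, 0.6461) = 4.2368


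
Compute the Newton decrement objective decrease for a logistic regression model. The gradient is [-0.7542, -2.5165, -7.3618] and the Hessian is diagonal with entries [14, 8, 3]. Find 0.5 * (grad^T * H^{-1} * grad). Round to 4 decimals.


Step 1: H is diagonal, so H^(-1) * g = [-0.0539, -0.3146, -2.4539].
Step 2: g^T H^(-1) g = sum_i g_i^2 / H_ii
  = (-0.7542)^2/14 + (-2.5165)^2/8 + (-7.3618)^2/3
  = 0.0406 + 0.7916 + 18.0654 = 18.8976
Step 3: Objective decrease = 0.5 * g^T H^(-1) g = 9.4488


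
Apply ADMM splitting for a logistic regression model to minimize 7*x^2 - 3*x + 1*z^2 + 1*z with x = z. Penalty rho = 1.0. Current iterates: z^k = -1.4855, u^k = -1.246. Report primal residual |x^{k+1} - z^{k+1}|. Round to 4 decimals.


ADMM iteration with rho = 1.0, z^k = -1.4855, u^k = -1.246
Step 1: x-update.
Minimize 7*x^2 - 3*x + (1.0/2)*(x + 1.4855 - 1.246)^2
FOC: (2*7 + 1.0)*x = 3 + 1.0*(-1.4855 + 1.246)
x^{k+1} = 0.184
Step 2: z-update.
Minimize 1*z^2 + 1*z + (1.0/2)*(0.184 - z - 1.246)^2
FOC: (2*1 + 1.0)*z = -1 + 1.0*(0.184 - 1.246)
z^{k+1} = -0.6873
Step 3: u-update.
u^{k+1} = -1.246 + 0.184 + 0.6873 = -0.3746
Step 4: Primal residual = |0.184 + 0.6873| = 0.8714


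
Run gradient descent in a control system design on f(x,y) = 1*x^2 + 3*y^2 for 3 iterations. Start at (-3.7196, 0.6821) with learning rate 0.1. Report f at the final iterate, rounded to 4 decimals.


Gradient descent on f(x,y) = 1*x^2 + 3*y^2.
Starting point: (-3.7196, 0.6821), alpha = 0.1
Step 1: grad_x = 2*1*-3.7196 = -7.4392, grad_y = 2*3*0.6821 = 4.0926
  x_1 = -3.7196 - 0.1*-7.4392 = -2.9757
  y_1 = 0.6821 - 0.1*4.0926 = 0.2728
Step 2: grad_x = 2*1*-2.9757 = -5.9514, grad_y = 2*3*0.2728 = 1.637
  x_2 = -2.9757 - 0.1*-5.9514 = -2.3805
  y_2 = 0.2728 - 0.1*1.637 = 0.1091
Step 3: grad_x = 2*1*-2.3805 = -4.7611, grad_y = 2*3*0.1091 = 0.6548
  x_3 = -2.3805 - 0.1*-4.7611 = -1.9044
  y_3 = 0.1091 - 0.1*0.6548 = 0.0437
f(-1.9044, 0.0437) = 1*(-1.9044)^2 + 3*0.0437^2 = 3.6326


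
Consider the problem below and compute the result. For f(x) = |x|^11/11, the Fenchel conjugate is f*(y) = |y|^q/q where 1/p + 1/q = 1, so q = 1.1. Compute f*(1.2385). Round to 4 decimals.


The conjugate exponent q satisfies 1/p + 1/q = 1.
p = 11, so q = 11/(11 - 1) = 1.1
|y|^q = 1.2385^1.1 = 1.2653
f*(1.2385) = 1.2653 / 1.1 = 1.1503


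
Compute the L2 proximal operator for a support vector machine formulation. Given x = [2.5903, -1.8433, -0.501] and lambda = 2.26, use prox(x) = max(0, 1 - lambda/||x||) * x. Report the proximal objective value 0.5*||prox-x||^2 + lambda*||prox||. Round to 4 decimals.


Step 1: Compute ||x||.
||x|| = 3.2184
Step 2: Compute scaling factor.
scale = max(0, 1 - 2.26/3.2184) = 0.2978
Step 3: prox(x) = [0.7714, -0.5489, -0.1492]
||prox(x)|| = 0.9584
Step 4: Proximal objective.
0.5*||prox-x||^2 = 2.5538
lambda*||prox|| = 2.166
Total = 4.7199


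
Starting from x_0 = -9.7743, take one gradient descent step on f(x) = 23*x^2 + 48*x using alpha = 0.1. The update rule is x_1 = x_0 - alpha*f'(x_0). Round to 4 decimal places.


We compute the gradient at x_0 and apply the update.
f'(x) = 46*x + 48
f'(-9.7743) = 46*-9.7743 + 48 = -401.6178
x_1 = -9.7743 - 0.1*-401.6178 = 30.3875


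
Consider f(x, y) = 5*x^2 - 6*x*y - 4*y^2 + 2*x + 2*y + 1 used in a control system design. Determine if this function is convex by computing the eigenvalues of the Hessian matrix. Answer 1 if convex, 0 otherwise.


The Hessian of f(x,y) = 5*x^2 - 6*x*y - 4*y^2 + 2*x + 2*y + 1 is:
H = [[10, -6], [-6, -8]]
Trace = 10 - 8 = 2
Determinant = 10*-8 - (-6)^2 = -116
Discriminant = (2)^2 - 4*-116 = 468.0
Eigenvalues: lambda_1 = -9.8167, lambda_2 = 11.8167
The function is not convex.

0


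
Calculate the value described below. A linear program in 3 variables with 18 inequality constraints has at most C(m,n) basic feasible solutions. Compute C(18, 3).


Each vertex corresponds to some choice of n active constraints out of m, so the number of vertices is at most C(m, n) = m! / (n!(m-n)!).
m = 18, n = 3
Numerator: 18 * 17 * 16
Denominator: 3! = 6
C(18, 3) = 816


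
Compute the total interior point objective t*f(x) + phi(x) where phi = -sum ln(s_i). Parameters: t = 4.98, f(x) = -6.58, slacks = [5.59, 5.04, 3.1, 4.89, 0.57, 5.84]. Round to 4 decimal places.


Step 1: Compute log-barrier.
ln values: [1.721, 1.6174, 1.1314, 1.5872, -0.5621, 1.7647]
phi = -(1.721 + 1.6174 + 1.1314 + 1.5872 - 0.5621 + 1.7647) = -7.2596
Step 2: Compute augmented objective.
t*f(x) = 4.98*-6.58 = -32.7684
Total = -32.7684 - 7.2596 = -40.028


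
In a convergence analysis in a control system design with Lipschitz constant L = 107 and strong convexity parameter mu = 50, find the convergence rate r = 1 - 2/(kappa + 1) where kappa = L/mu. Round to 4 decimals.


Step 1: Compute the condition number.
kappa = L/mu = 107/50 = 2.14
Step 2: Compute the convergence rate.
r = 1 - 2/(kappa + 1) = 1 - 2*mu/(L + mu) = (L - mu)/(L + mu) = 57/157 = 0.3631


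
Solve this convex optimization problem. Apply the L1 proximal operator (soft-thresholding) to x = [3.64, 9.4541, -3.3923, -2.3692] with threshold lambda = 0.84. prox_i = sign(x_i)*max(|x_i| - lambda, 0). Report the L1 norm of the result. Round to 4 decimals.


Soft-thresholding with lambda = 0.84:
prox(3.64) = sign(3.64)*max(|3.64| - 0.84, 0) = 2.8
prox(9.4541) = sign(9.4541)*max(|9.4541| - 0.84, 0) = 8.6141
prox(-3.3923) = sign(-3.3923)*max(|-3.3923| - 0.84, 0) = -2.5523
prox(-2.3692) = sign(-2.3692)*max(|-2.3692| - 0.84, 0) = -1.5292
prox(x) = [2.8, 8.6141, -2.5523, -1.5292]
||prox(x)||_1 = 2.8 + 8.6141 + 2.5523 + 1.5292 = 15.4956


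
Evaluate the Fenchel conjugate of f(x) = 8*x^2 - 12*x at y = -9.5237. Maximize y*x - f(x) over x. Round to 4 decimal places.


f*(y) = sup_x {y*x - a*x^2 - b*x} = sup_x {(y-b)*x - a*x^2}
FOC: (y - b) - 2a*x = 0 => x* = (y - b)/(2a)
x* = (-9.5237 + 12)/(2*8) = 0.1548
f*(-9.5237) = (y-b)^2/(4a) = (-9.5237 + 12)^2/(4*8)
= 6.1321/32 = 0.1916


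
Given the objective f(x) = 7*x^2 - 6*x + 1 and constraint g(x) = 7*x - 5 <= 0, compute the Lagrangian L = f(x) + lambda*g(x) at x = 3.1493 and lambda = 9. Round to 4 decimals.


Step 1: Evaluate f(x).
f(3.1493) = 7*3.1493^2 - 6*3.1493 + 1 = 51.5308
Step 2: Evaluate g(x).
g(3.1493) = 7*3.1493 - 5 = 17.0451
Step 3: Compute Lagrangian.
L = 51.5308 + 9*17.0451 = 204.9367


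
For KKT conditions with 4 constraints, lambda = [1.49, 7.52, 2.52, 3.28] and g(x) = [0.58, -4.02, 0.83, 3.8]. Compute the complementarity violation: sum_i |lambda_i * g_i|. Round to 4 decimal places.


KKT complementary slackness check:
lambda_1 * g_1 = 1.49 * 0.58 = 0.8642
lambda_2 * g_2 = 7.52 * -4.02 = -30.2304
lambda_3 * g_3 = 2.52 * 0.83 = 2.0916
lambda_4 * g_4 = 3.28 * 3.8 = 12.464
Total violation = 0.8642 + 30.2304 + 2.0916 + 12.464 = 45.6502


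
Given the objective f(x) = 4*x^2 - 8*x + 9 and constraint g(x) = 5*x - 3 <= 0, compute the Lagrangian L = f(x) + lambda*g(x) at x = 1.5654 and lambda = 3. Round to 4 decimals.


Step 1: Evaluate f(x).
f(1.5654) = 4*1.5654^2 - 8*1.5654 + 9 = 6.2787
Step 2: Evaluate g(x).
g(1.5654) = 5*1.5654 - 3 = 4.827
Step 3: Compute Lagrangian.
L = 6.2787 + 3*4.827 = 20.7597


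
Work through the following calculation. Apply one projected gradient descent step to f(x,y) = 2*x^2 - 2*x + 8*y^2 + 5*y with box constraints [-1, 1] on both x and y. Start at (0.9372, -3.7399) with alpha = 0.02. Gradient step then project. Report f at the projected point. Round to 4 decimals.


Step 1: Compute gradient at (0.9372, -3.7399).
grad_x = 2*2*0.9372 - 2 = 1.7488
grad_y = 2*8*-3.7399 + 5 = -54.8384
Step 2: Gradient step.
x_raw = 0.9372 - 0.02*1.7488 = 0.9022
y_raw = -3.7399 - 0.02*-54.8384 = -2.6431
Step 3: Project onto [-1, 1].
x_proj = clip(0.9022) = 0.9022
y_proj = clip(-2.6431) = -1.0
Step 4: Evaluate f.
f(0.9022, -1.0) = 2.8236


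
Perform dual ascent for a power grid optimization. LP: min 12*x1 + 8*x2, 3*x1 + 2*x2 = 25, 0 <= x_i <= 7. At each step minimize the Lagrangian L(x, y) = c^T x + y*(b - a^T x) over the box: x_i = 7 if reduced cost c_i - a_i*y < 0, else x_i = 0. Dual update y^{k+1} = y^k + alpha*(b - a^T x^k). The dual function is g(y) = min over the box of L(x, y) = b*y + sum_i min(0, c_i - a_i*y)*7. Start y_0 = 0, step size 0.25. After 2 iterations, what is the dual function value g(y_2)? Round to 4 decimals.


Dual ascent for LP: min 12*x1 + 8*x2, 3*x1 + 2*x2 = 25, 0 <= x_i <= 7
Step 1: y^k = 0.0, reduced costs: (12.0, 8.0)
  x^k = (0.0, 0.0), subgradient = b - a^T x = 25.0
  y^{k+1} = 0.0 + 0.25*25.0 = 6.25
Step 2: y^k = 6.25, reduced costs: (-6.75, -4.5)
  x^k = (7.0, 7.0), subgradient = b - a^T x = -10.0
  y^{k+1} = 6.25 + 0.25*-10.0 = 3.75
Dual objective at y_2 = 3.75: reduced costs (0.75, 0.5), box minimizer x = (0.0, 0.0)
g(y_2) = b*y + (c1 - a1*y)*x1 + (c2 - a2*y)*x2 = 25*3.75 + 0.75*0.0 + 0.5*0.0 = 93.75 + 0.0 + 0.0 = 93.75


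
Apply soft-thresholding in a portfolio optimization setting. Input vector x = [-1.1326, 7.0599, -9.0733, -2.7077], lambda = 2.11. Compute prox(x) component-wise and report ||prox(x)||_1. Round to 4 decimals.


Soft-thresholding with lambda = 2.11:
prox(-1.1326) = sign(-1.1326)*max(|-1.1326| - 2.11, 0) = 0.0
prox(7.0599) = sign(7.0599)*max(|7.0599| - 2.11, 0) = 4.9499
prox(-9.0733) = sign(-9.0733)*max(|-9.0733| - 2.11, 0) = -6.9633
prox(-2.7077) = sign(-2.7077)*max(|-2.7077| - 2.11, 0) = -0.5977
prox(x) = [0.0, 4.9499, -6.9633, -0.5977]
||prox(x)||_1 = 0.0 + 4.9499 + 6.9633 + 0.5977 = 12.5109


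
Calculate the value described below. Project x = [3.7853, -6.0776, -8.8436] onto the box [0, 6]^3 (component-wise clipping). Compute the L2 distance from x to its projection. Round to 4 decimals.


Project each component onto [0, 6].
clip(3.7853) = 3.7853, clip(-6.0776) = 0.0, clip(-8.8436) = 0.0
Projection = [3.7853, 0.0, 0.0]
Squared diffs: [0.0, 36.9372, 78.2093]
Distance = sqrt(115.1465) = 10.7306


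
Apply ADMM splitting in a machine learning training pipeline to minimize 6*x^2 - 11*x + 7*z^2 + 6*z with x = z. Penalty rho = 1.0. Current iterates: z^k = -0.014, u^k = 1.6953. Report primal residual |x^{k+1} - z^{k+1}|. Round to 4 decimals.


ADMM iteration with rho = 1.0, z^k = -0.014, u^k = 1.6953
Step 1: x-update.
Minimize 6*x^2 - 11*x + (1.0/2)*(x + 0.014 + 1.6953)^2
FOC: (2*6 + 1.0)*x = 11 + 1.0*(-0.014 - 1.6953)
x^{k+1} = 0.7147
Step 2: z-update.
Minimize 7*z^2 + 6*z + (1.0/2)*(0.7147 - z + 1.6953)^2
FOC: (2*7 + 1.0)*z = -6 + 1.0*(0.7147 + 1.6953)
z^{k+1} = -0.2393
Step 3: u-update.
u^{k+1} = 1.6953 + 0.7147 + 0.2393 = 2.6493
Step 4: Primal residual = |0.7147 + 0.2393| = 0.954


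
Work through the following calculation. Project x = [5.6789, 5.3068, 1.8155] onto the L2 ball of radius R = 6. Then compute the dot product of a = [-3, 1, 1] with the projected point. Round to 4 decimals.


Step 1: Compute ||x|| (intermediates to 6 decimals).
||x|| = sqrt(5.6789^2 + 5.3068^2 + 1.8155^2) = 7.981734
Step 2: Project.
Since ||x|| > R, scale = R/||x|| = 6/7.981734 = 0.751716, proj(x) = scale * x
proj(x) = [4.26892, 3.989206, 1.36474]
Step 3: Dot product.
a^T * proj(x) = -3*4.26892 + 1*3.989206 + 1*1.36474 = -7.4528


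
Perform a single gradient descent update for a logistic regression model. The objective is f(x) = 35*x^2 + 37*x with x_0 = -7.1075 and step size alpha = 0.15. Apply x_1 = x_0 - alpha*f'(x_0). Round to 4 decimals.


We compute the gradient at x_0 and apply the update.
f'(x) = 70*x + 37
f'(-7.1075) = 70*-7.1075 + 37 = -460.525
x_1 = -7.1075 - 0.15*-460.525 = 61.9713


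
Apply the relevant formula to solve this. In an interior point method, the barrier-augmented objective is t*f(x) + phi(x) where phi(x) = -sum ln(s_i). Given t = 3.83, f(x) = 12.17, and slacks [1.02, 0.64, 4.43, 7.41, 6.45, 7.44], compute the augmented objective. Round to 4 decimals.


Step 1: Compute log-barrier.
ln values: [0.0198, -0.4463, 1.4884, 2.0028, 1.8641, 2.0069]
phi = -(0.0198 - 0.4463 + 1.4884 + 2.0028 + 1.8641 + 2.0069) = -6.9357
Step 2: Compute augmented objective.
t*f(x) = 3.83*12.17 = 46.6111
Total = 46.6111 - 6.9357 = 39.6754


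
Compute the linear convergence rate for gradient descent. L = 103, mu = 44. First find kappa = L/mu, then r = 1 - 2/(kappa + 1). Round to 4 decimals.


Step 1: Compute the condition number.
kappa = L/mu = 103/44 = 2.3409
Step 2: Compute the convergence rate.
r = 1 - 2/(kappa + 1) = 1 - 2*mu/(L + mu) = (L - mu)/(L + mu) = 59/147 = 0.4014


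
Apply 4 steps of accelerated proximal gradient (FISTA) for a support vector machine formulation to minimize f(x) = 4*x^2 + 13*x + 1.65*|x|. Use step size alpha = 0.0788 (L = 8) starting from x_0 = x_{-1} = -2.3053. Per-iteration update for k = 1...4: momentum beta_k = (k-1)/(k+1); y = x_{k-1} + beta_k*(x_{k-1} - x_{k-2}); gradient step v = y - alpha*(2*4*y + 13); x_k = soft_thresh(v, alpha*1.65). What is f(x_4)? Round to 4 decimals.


FISTA on f(x) = 4*x^2 + 13*x + 1.65*|x|
L = 8, alpha = 0.0788
Iteration 1: beta = 0.0, y = -2.3053 + 0.0*(-2.3053 + 2.3053) = -2.3053
  grad(y) = -5.4424, v = y - alpha*grad = -1.8764
  prox(v) = soft_thresh(-1.8764, 0.13) = -1.7464
Iteration 2: beta = 0.3333, y = -1.7464 + 0.3333*(-1.7464 + 2.3053) = -1.5601
  grad(y) = 0.519, v = y - alpha*grad = -1.601
  prox(v) = soft_thresh(-1.601, 0.13) = -1.471
Iteration 3: beta = 0.5, y = -1.471 + 0.5*(-1.471 + 1.7464) = -1.3333
  grad(y) = 2.3336, v = y - alpha*grad = -1.5172
  prox(v) = soft_thresh(-1.5172, 0.13) = -1.3872
Iteration 4: beta = 0.6, y = -1.3872 + 0.6*(-1.3872 + 1.471) = -1.3369
  grad(y) = 2.3051, v = y - alpha*grad = -1.5185
  prox(v) = soft_thresh(-1.5185, 0.13) = -1.3885
f(x_4) = 4*(-1.3885)^2 + 13*(-1.3885) + 1.65*|-1.3885| = -8.0477


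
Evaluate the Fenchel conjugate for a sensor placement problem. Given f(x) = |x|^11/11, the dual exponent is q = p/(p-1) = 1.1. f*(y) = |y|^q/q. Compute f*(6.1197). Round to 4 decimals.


The conjugate exponent q satisfies 1/p + 1/q = 1.
p = 11, so q = 11/(11 - 1) = 1.1
|y|^q = 6.1197^1.1 = 7.3351
f*(6.1197) = 7.3351 / 1.1 = 6.6682


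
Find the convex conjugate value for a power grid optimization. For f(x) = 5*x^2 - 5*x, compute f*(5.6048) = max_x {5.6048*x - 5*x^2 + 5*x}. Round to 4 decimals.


f*(y) = sup_x {y*x - a*x^2 - b*x} = sup_x {(y-b)*x - a*x^2}
FOC: (y - b) - 2a*x = 0 => x* = (y - b)/(2a)
x* = (5.6048 + 5)/(2*5) = 1.0605
f*(5.6048) = (y-b)^2/(4a) = (5.6048 + 5)^2/(4*5)
= 112.4618/20 = 5.6231


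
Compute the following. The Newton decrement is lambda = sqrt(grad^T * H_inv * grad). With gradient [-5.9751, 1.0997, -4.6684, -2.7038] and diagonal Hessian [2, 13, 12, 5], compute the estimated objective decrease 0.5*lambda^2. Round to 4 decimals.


Step 1: H is diagonal, so H^(-1) * g = [-2.9876, 0.0846, -0.389, -0.5408].
Step 2: g^T H^(-1) g = sum_i g_i^2 / H_ii
  = (-5.9751)^2/2 + (1.0997)^2/13 + (-4.6684)^2/12 + (-2.7038)^2/5
  = 17.8509 + 0.093 + 1.8162 + 1.4621 = 21.2222
Step 3: Objective decrease = 0.5 * g^T H^(-1) g = 10.6111


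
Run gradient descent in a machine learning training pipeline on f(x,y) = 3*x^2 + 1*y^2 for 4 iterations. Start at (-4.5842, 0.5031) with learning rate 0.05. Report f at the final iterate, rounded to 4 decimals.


Gradient descent on f(x,y) = 3*x^2 + 1*y^2.
Starting point: (-4.5842, 0.5031), alpha = 0.05
Step 1: grad_x = 2*3*-4.5842 = -27.5052, grad_y = 2*1*0.5031 = 1.0062
  x_1 = -4.5842 - 0.05*-27.5052 = -3.2089
  y_1 = 0.5031 - 0.05*1.0062 = 0.4528
Step 2: grad_x = 2*3*-3.2089 = -19.2536, grad_y = 2*1*0.4528 = 0.9056
  x_2 = -3.2089 - 0.05*-19.2536 = -2.2463
  y_2 = 0.4528 - 0.05*0.9056 = 0.4075
Step 3: grad_x = 2*3*-2.2463 = -13.4775, grad_y = 2*1*0.4075 = 0.815
  x_3 = -2.2463 - 0.05*-13.4775 = -1.5724
  y_3 = 0.4075 - 0.05*0.815 = 0.3668
Step 4: grad_x = 2*3*-1.5724 = -9.4343, grad_y = 2*1*0.3668 = 0.7335
  x_4 = -1.5724 - 0.05*-9.4343 = -1.1007
  y_4 = 0.3668 - 0.05*0.7335 = 0.3301
f(-1.1007, 0.3301) = 3*(-1.1007)^2 + 1*0.3301^2 = 3.7434


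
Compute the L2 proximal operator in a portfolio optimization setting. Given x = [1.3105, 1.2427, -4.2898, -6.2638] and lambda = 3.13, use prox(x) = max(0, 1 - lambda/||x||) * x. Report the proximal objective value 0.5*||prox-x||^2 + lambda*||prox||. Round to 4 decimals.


Step 1: Compute ||x||.
||x|| = 7.8038
Step 2: Compute scaling factor.
scale = max(0, 1 - 3.13/7.8038) = 0.5989
Step 3: prox(x) = [0.7849, 0.7443, -2.5692, -3.7515]
||prox(x)|| = 4.6738
Step 4: Proximal objective.
0.5*||prox-x||^2 = 4.8985
lambda*||prox|| = 14.629
Total = 19.5274


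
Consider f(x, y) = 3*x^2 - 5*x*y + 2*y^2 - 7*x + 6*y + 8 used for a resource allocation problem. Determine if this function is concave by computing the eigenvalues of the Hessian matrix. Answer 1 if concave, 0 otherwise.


The Hessian of f(x,y) = 3*x^2 - 5*x*y + 2*y^2 - 7*x + 6*y + 8 is:
H = [[6, -5], [-5, 4]]
Trace = 6 + 4 = 10
Determinant = 6*4 - (-5)^2 = -1
Discriminant = (10)^2 - 4*-1 = 104.0
Eigenvalues: lambda_1 = -0.099, lambda_2 = 10.099
The function is not concave.

0


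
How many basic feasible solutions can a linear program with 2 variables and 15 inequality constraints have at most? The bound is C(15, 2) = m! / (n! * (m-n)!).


Each vertex corresponds to some choice of n active constraints out of m, so the number of vertices is at most C(m, n) = m! / (n!(m-n)!).
m = 15, n = 2
Numerator: 15 * 14
Denominator: 2! = 2
C(15, 2) = 105


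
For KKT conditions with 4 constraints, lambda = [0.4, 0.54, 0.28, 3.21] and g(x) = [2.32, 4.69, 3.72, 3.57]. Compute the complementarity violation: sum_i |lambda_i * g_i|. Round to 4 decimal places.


KKT complementary slackness check:
lambda_1 * g_1 = 0.4 * 2.32 = 0.928
lambda_2 * g_2 = 0.54 * 4.69 = 2.5326
lambda_3 * g_3 = 0.28 * 3.72 = 1.0416
lambda_4 * g_4 = 3.21 * 3.57 = 11.4597
Total violation = 0.928 + 2.5326 + 1.0416 + 11.4597 = 15.9619


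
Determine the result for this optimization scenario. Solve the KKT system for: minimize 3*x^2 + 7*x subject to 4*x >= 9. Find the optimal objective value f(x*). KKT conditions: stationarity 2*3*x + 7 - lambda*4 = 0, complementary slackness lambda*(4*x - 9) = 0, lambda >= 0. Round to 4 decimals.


Step 1: Try lambda = 0 (constraint inactive).
x_unc = -7/(2*3) = -1.1667
Check: 4*-1.1667 = -4.6668 < 9 -- violated!
Step 2: Constraint must be active: 4*x = 9
x* = 9/4 = 2.25
lambda = (2*3*2.25 + 7)/4 = 5.125
Step 3: Compute optimal value.
f(x*) = 3*2.25^2 + 7*2.25 = 30.9375


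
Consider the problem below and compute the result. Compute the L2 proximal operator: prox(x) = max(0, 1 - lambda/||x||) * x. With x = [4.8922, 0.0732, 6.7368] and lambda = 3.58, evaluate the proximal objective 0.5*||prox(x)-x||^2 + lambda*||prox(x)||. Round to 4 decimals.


Step 1: Compute ||x||.
||x|| = 8.3261
Step 2: Compute scaling factor.
scale = max(0, 1 - 3.58/8.3261) = 0.57
Step 3: prox(x) = [2.7887, 0.0417, 3.8401]
||prox(x)|| = 4.7461
Step 4: Proximal objective.
0.5*||prox-x||^2 = 6.4082
lambda*||prox|| = 16.991
Total = 23.3991


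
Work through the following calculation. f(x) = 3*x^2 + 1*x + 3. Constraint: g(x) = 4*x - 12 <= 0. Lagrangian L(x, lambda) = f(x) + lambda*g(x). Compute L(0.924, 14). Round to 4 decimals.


Step 1: Evaluate f(x).
f(0.924) = 3*0.924^2 + 1*0.924 + 3 = 6.4853
Step 2: Evaluate g(x).
g(0.924) = 4*0.924 - 12 = -8.304
Step 3: Compute Lagrangian.
L = 6.4853 + 14*-8.304 = -109.7707


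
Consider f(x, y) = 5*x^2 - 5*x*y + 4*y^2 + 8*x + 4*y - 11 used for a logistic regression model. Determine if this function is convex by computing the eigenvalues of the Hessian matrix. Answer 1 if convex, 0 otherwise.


The Hessian of f(x,y) = 5*x^2 - 5*x*y + 4*y^2 + 8*x + 4*y - 11 is:
H = [[10, -5], [-5, 8]]
Trace = 10 + 8 = 18
Determinant = 10*8 - (-5)^2 = 55
Discriminant = (18)^2 - 4*55 = 104.0
Eigenvalues: lambda_1 = 3.901, lambda_2 = 14.099
The function is convex.

1


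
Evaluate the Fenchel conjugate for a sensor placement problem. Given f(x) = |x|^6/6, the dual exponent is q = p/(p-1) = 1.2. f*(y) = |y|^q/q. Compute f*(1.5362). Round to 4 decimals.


The conjugate exponent q satisfies 1/p + 1/q = 1.
p = 6, so q = 6/(6 - 1) = 1.2
|y|^q = 1.5362^1.2 = 1.6739
f*(1.5362) = 1.6739 / 1.2 = 1.3949


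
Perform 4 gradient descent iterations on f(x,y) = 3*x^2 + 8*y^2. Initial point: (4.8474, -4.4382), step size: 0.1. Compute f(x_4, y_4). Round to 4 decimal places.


Gradient descent on f(x,y) = 3*x^2 + 8*y^2.
Starting point: (4.8474, -4.4382), alpha = 0.1
Step 1: grad_x = 2*3*4.8474 = 29.0844, grad_y = 2*8*-4.4382 = -71.0112
  x_1 = 4.8474 - 0.1*29.0844 = 1.939
  y_1 = -4.4382 - 0.1*-71.0112 = 2.6629
Step 2: grad_x = 2*3*1.939 = 11.6338, grad_y = 2*8*2.6629 = 42.6067
  x_2 = 1.939 - 0.1*11.6338 = 0.7756
  y_2 = 2.6629 - 0.1*42.6067 = -1.5978
Step 3: grad_x = 2*3*0.7756 = 4.6535, grad_y = 2*8*-1.5978 = -25.564
  x_3 = 0.7756 - 0.1*4.6535 = 0.3102
  y_3 = -1.5978 - 0.1*-25.564 = 0.9587
Step 4: grad_x = 2*3*0.3102 = 1.8614, grad_y = 2*8*0.9587 = 15.3384
  x_4 = 0.3102 - 0.1*1.8614 = 0.1241
  y_4 = 0.9587 - 0.1*15.3384 = -0.5752
f(0.1241, -0.5752) = 3*0.1241^2 + 8*(-0.5752)^2 = 2.693


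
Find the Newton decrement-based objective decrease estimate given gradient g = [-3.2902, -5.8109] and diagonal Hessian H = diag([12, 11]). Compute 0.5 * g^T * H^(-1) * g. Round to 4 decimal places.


Step 1: H is diagonal, so H^(-1) * g = [-0.2742, -0.5283].
Step 2: g^T H^(-1) g = sum_i g_i^2 / H_ii
  = (-3.2902)^2/12 + (-5.8109)^2/11
  = 0.9021 + 3.0697 = 3.9718
Step 3: Objective decrease = 0.5 * g^T H^(-1) g = 1.9859


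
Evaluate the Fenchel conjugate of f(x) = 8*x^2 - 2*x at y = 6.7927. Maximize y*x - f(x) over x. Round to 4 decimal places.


f*(y) = sup_x {y*x - a*x^2 - b*x} = sup_x {(y-b)*x - a*x^2}
FOC: (y - b) - 2a*x = 0 => x* = (y - b)/(2a)
x* = (6.7927 + 2)/(2*8) = 0.5495
f*(6.7927) = (y-b)^2/(4a) = (6.7927 + 2)^2/(4*8)
= 77.3116/32 = 2.416


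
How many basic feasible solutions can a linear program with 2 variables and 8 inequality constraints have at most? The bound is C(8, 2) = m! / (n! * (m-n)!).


Each vertex corresponds to some choice of n active constraints out of m, so the number of vertices is at most C(m, n) = m! / (n!(m-n)!).
m = 8, n = 2
Numerator: 8 * 7
Denominator: 2! = 2
C(8, 2) = 28


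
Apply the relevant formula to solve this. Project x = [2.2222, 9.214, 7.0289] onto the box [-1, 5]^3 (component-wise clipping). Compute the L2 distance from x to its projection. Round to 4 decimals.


Project each component onto [-1, 5].
clip(2.2222) = 2.2222, clip(9.214) = 5.0, clip(7.0289) = 5.0
Projection = [2.2222, 5.0, 5.0]
Squared diffs: [0.0, 17.7578, 4.1164]
Distance = sqrt(21.8742) = 4.677


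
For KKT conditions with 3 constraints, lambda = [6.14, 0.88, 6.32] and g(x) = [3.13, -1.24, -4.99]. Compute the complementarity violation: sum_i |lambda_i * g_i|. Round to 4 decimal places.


KKT complementary slackness check:
lambda_1 * g_1 = 6.14 * 3.13 = 19.2182
lambda_2 * g_2 = 0.88 * -1.24 = -1.0912
lambda_3 * g_3 = 6.32 * -4.99 = -31.5368
Total violation = 19.2182 + 1.0912 + 31.5368 = 51.8462


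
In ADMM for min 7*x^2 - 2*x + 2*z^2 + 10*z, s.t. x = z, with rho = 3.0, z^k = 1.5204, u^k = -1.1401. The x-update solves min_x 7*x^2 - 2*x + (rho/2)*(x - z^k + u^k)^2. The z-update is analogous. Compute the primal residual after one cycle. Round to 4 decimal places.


ADMM iteration with rho = 3.0, z^k = 1.5204, u^k = -1.1401
Step 1: x-update.
Minimize 7*x^2 - 2*x + (3.0/2)*(x - 1.5204 - 1.1401)^2
FOC: (2*7 + 3.0)*x = 2 + 3.0*(1.5204 + 1.1401)
x^{k+1} = 0.5871
Step 2: z-update.
Minimize 2*z^2 + 10*z + (3.0/2)*(0.5871 - z - 1.1401)^2
FOC: (2*2 + 3.0)*z = -10 + 3.0*(0.5871 - 1.1401)
z^{k+1} = -1.6656
Step 3: u-update.
u^{k+1} = -1.1401 + 0.5871 + 1.6656 = 1.1126
Step 4: Primal residual = |0.5871 + 1.6656| = 2.2527


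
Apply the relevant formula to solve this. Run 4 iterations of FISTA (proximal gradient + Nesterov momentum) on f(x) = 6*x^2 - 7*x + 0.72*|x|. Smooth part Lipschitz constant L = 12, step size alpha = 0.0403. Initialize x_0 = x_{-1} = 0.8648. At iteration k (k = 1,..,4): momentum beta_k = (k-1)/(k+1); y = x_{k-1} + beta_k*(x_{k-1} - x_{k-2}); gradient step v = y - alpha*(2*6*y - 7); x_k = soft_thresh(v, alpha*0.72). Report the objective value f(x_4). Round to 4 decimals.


FISTA on f(x) = 6*x^2 - 7*x + 0.72*|x|
L = 12, alpha = 0.0403
Iteration 1: beta = 0.0, y = 0.8648 + 0.0*(0.8648 - 0.8648) = 0.8648
  grad(y) = 3.3776, v = y - alpha*grad = 0.7287
  prox(v) = soft_thresh(0.7287, 0.029) = 0.6997
Iteration 2: beta = 0.3333, y = 0.6997 + 0.3333*(0.6997 - 0.8648) = 0.6446
  grad(y) = 0.7355, v = y - alpha*grad = 0.615
  prox(v) = soft_thresh(0.615, 0.029) = 0.586
Iteration 3: beta = 0.5, y = 0.586 + 0.5*(0.586 - 0.6997) = 0.5291
  grad(y) = -0.6506, v = y - alpha*grad = 0.5553
  prox(v) = soft_thresh(0.5553, 0.029) = 0.5263
Iteration 4: beta = 0.6, y = 0.5263 + 0.6*(0.5263 - 0.586) = 0.4905
  grad(y) = -1.1136, v = y - alpha*grad = 0.5354
  prox(v) = soft_thresh(0.5354, 0.029) = 0.5064
f(x_4) = 6*0.5064^2 - 7*0.5064 + 0.72*|0.5064| = -1.6415
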